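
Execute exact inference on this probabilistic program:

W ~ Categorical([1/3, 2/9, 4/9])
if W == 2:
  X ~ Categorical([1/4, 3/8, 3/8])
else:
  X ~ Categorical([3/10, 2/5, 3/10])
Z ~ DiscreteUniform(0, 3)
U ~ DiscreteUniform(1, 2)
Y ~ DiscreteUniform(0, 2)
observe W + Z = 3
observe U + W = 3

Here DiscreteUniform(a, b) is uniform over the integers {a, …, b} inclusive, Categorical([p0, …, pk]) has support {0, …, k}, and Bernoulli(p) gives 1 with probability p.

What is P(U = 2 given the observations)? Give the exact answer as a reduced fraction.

P(U = 2 | obs) = 1/3

Enumerate traces; 18 have nonzero weight after conditioning:
  (W=1, X=0, Z=2, U=2, Y=0) weight 1/360
  (W=1, X=0, Z=2, U=2, Y=1) weight 1/360
  (W=1, X=0, Z=2, U=2, Y=2) weight 1/360
  (W=1, X=1, Z=2, U=2, Y=0) weight 1/270
  (W=1, X=1, Z=2, U=2, Y=1) weight 1/270
  (W=1, X=1, Z=2, U=2, Y=2) weight 1/270
  (W=1, X=2, Z=2, U=2, Y=0) weight 1/360
  (W=1, X=2, Z=2, U=2, Y=1) weight 1/360
  (W=2, X=0, Z=1, U=1, Y=0) weight 1/216
  … 9 more
Group by U:
  weight(U=1) = 1/18
  weight(U=2) = 1/36
Total weight = 1/18 + 1/36 = 1/12
P(U=1 | obs) = 1/18 / 1/12 = 2/3
P(U=2 | obs) = 1/36 / 1/12 = 1/3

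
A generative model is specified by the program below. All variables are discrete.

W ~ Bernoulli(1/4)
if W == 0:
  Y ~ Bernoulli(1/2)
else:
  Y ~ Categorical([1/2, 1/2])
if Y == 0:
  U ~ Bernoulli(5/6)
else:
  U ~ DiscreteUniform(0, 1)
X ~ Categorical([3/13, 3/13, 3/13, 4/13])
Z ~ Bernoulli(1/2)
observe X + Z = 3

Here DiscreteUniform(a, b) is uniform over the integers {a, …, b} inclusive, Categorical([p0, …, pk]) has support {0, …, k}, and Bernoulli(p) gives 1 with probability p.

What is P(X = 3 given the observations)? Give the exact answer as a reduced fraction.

Enumerate traces; 16 have nonzero weight after conditioning:
  (W=0, Y=0, U=0, X=2, Z=1) weight 3/416
  (W=0, Y=0, U=0, X=3, Z=0) weight 1/104
  (W=0, Y=0, U=1, X=2, Z=1) weight 15/416
  (W=0, Y=0, U=1, X=3, Z=0) weight 5/104
  (W=0, Y=1, U=0, X=2, Z=1) weight 9/416
  (W=0, Y=1, U=0, X=3, Z=0) weight 3/104
  (W=0, Y=1, U=1, X=2, Z=1) weight 9/416
  (W=0, Y=1, U=1, X=3, Z=0) weight 3/104
  … 8 more
Group by X:
  weight(X=2) = 3/26
  weight(X=3) = 2/13
Total weight = 3/26 + 2/13 = 7/26
P(X=2 | obs) = 3/26 / 7/26 = 3/7
P(X=3 | obs) = 2/13 / 7/26 = 4/7

P(X = 3 | obs) = 4/7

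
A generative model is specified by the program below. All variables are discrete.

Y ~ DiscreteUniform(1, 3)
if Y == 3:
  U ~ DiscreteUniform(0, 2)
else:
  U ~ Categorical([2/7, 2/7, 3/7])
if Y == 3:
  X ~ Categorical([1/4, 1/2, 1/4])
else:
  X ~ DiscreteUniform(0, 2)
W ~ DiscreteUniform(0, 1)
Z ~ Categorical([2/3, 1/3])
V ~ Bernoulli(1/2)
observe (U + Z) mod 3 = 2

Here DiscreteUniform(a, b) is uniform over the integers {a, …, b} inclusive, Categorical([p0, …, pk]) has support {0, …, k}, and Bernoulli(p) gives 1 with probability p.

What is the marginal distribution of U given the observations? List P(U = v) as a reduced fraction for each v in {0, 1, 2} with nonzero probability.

Enumerate traces; 72 have nonzero weight after conditioning:
  (Y=1, U=1, X=0, W=0, Z=1, V=0) weight 1/378
  (Y=1, U=1, X=0, W=0, Z=1, V=1) weight 1/378
  (Y=1, U=1, X=0, W=1, Z=1, V=0) weight 1/378
  (Y=1, U=1, X=0, W=1, Z=1, V=1) weight 1/378
  (Y=1, U=1, X=1, W=0, Z=1, V=0) weight 1/378
  (Y=1, U=1, X=1, W=0, Z=1, V=1) weight 1/378
  (Y=1, U=1, X=1, W=1, Z=1, V=0) weight 1/378
  (Y=1, U=1, X=1, W=1, Z=1, V=1) weight 1/378
  (Y=1, U=2, X=0, W=0, Z=0, V=0) weight 1/126
  … 63 more
Group by U:
  weight(U=1) = 19/189
  weight(U=2) = 50/189
Total weight = 19/189 + 50/189 = 23/63
P(U=1 | obs) = 19/189 / 23/63 = 19/69
P(U=2 | obs) = 50/189 / 23/63 = 50/69

P(U=1) = 19/69, P(U=2) = 50/69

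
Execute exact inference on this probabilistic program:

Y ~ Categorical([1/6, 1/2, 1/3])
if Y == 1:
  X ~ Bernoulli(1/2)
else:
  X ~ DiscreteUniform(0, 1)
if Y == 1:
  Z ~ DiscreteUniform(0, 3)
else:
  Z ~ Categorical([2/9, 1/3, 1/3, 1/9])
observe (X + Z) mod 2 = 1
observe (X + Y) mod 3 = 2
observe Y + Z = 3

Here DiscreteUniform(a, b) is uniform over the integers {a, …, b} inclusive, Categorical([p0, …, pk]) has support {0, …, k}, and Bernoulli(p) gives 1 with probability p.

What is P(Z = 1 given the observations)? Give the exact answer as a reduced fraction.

Enumerate traces; 2 have nonzero weight after conditioning:
  (Y=1, X=1, Z=2) weight 1/16
  (Y=2, X=0, Z=1) weight 1/18
Group by Z:
  weight(Z=1) = 1/18
  weight(Z=2) = 1/16
Total weight = 1/18 + 1/16 = 17/144
P(Z=1 | obs) = 1/18 / 17/144 = 8/17
P(Z=2 | obs) = 1/16 / 17/144 = 9/17

P(Z = 1 | obs) = 8/17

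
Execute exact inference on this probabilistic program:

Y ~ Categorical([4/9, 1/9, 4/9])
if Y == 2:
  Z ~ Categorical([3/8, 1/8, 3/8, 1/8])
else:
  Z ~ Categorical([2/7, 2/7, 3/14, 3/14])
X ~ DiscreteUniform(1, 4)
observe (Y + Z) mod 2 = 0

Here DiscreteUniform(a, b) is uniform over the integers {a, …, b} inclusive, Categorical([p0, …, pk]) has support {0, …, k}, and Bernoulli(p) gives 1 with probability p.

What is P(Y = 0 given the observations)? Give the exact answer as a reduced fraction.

P(Y = 0 | obs) = 4/11

Enumerate traces; 24 have nonzero weight after conditioning:
  (Y=0, Z=0, X=1) weight 2/63
  (Y=0, Z=0, X=2) weight 2/63
  (Y=0, Z=0, X=3) weight 2/63
  (Y=0, Z=0, X=4) weight 2/63
  (Y=0, Z=2, X=1) weight 1/42
  (Y=0, Z=2, X=2) weight 1/42
  (Y=0, Z=2, X=3) weight 1/42
  (Y=0, Z=2, X=4) weight 1/42
  (Y=1, Z=1, X=1) weight 1/126
  (Y=2, Z=0, X=1) weight 1/24
  … 14 more
Group by Y:
  weight(Y=0) = 2/9
  weight(Y=1) = 1/18
  weight(Y=2) = 1/3
Total weight = 2/9 + 1/18 + 1/3 = 11/18
P(Y=0 | obs) = 2/9 / 11/18 = 4/11
P(Y=1 | obs) = 1/18 / 11/18 = 1/11
P(Y=2 | obs) = 1/3 / 11/18 = 6/11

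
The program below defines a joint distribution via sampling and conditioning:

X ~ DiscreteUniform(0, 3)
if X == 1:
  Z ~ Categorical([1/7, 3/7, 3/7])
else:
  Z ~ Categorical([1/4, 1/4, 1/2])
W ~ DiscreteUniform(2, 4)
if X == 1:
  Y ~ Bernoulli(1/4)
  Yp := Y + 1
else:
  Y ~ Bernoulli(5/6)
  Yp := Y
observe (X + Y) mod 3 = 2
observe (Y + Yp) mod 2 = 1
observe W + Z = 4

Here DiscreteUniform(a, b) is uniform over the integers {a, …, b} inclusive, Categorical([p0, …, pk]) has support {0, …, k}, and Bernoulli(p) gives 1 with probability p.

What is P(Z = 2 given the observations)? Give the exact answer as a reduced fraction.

Enumerate traces; 3 have nonzero weight after conditioning:
  (X=1, Z=0, W=4, Y=1) weight 1/336
  (X=1, Z=1, W=3, Y=1) weight 1/112
  (X=1, Z=2, W=2, Y=1) weight 1/112
Group by Z:
  weight(Z=0) = 1/336
  weight(Z=1) = 1/112
  weight(Z=2) = 1/112
Total weight = 1/336 + 1/112 + 1/112 = 1/48
P(Z=0 | obs) = 1/336 / 1/48 = 1/7
P(Z=1 | obs) = 1/112 / 1/48 = 3/7
P(Z=2 | obs) = 1/112 / 1/48 = 3/7

P(Z = 2 | obs) = 3/7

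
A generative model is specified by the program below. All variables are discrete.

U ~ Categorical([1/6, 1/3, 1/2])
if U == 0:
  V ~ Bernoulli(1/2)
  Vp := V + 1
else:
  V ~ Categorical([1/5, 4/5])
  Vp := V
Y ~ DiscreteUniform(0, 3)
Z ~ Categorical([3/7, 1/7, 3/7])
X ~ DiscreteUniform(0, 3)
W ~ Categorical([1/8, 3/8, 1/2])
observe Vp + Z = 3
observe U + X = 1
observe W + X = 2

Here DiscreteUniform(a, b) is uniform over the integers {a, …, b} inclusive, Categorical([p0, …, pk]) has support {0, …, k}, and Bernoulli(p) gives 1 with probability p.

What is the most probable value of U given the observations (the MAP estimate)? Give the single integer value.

argmax_v P(U = v | obs) = 1

Enumerate traces; 12 have nonzero weight after conditioning:
  (U=0, V=0, Y=0, Z=2, X=1, W=1) weight 3/3584
  (U=0, V=0, Y=1, Z=2, X=1, W=1) weight 3/3584
  (U=0, V=0, Y=2, Z=2, X=1, W=1) weight 3/3584
  (U=0, V=0, Y=3, Z=2, X=1, W=1) weight 3/3584
  (U=0, V=1, Y=0, Z=1, X=1, W=1) weight 1/3584
  (U=0, V=1, Y=1, Z=1, X=1, W=1) weight 1/3584
  (U=0, V=1, Y=2, Z=1, X=1, W=1) weight 1/3584
  (U=0, V=1, Y=3, Z=1, X=1, W=1) weight 1/3584
  (U=1, V=1, Y=0, Z=2, X=0, W=2) weight 1/280
  … 3 more
Group by U:
  weight(U=0) = 1/224
  weight(U=1) = 1/70
Total weight = 1/224 + 1/70 = 3/160
P(U=0 | obs) = 1/224 / 3/160 = 5/21
P(U=1 | obs) = 1/70 / 3/160 = 16/21
argmax = 1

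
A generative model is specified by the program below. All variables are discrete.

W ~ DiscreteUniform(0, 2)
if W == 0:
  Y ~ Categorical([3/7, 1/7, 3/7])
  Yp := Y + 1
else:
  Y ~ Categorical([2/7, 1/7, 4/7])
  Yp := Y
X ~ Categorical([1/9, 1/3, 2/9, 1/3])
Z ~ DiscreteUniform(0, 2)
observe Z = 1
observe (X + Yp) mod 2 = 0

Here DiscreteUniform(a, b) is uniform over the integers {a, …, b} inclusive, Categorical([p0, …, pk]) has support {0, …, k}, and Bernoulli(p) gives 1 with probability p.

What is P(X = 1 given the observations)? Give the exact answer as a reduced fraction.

P(X = 1 | obs) = 8/29

Enumerate traces; 18 have nonzero weight after conditioning:
  (W=0, Y=0, X=1, Z=1) weight 1/63
  (W=0, Y=0, X=3, Z=1) weight 1/63
  (W=0, Y=1, X=0, Z=1) weight 1/567
  (W=0, Y=1, X=2, Z=1) weight 2/567
  (W=0, Y=2, X=1, Z=1) weight 1/63
  (W=0, Y=2, X=3, Z=1) weight 1/63
  (W=1, Y=0, X=0, Z=1) weight 2/567
  (W=1, Y=0, X=2, Z=1) weight 4/567
  … 10 more
Group by X:
  weight(X=0) = 13/567
  weight(X=1) = 8/189
  weight(X=2) = 26/567
  weight(X=3) = 8/189
Total weight = 13/567 + 8/189 + 26/567 + 8/189 = 29/189
P(X=0 | obs) = 13/567 / 29/189 = 13/87
P(X=1 | obs) = 8/189 / 29/189 = 8/29
P(X=2 | obs) = 26/567 / 29/189 = 26/87
P(X=3 | obs) = 8/189 / 29/189 = 8/29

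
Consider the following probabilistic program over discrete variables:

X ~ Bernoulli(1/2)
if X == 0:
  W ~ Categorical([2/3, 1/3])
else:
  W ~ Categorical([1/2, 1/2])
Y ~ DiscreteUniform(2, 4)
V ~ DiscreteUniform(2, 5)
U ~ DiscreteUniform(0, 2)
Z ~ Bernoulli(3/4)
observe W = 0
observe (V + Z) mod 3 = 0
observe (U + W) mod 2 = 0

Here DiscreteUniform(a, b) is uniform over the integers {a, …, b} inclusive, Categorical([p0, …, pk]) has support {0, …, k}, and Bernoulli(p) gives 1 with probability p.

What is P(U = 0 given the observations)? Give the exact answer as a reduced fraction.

P(U = 0 | obs) = 1/2

Enumerate traces; 36 have nonzero weight after conditioning:
  (X=0, W=0, Y=2, V=2, U=0, Z=1) weight 1/144
  (X=0, W=0, Y=2, V=2, U=2, Z=1) weight 1/144
  (X=0, W=0, Y=2, V=3, U=0, Z=0) weight 1/432
  (X=0, W=0, Y=2, V=3, U=2, Z=0) weight 1/432
  (X=0, W=0, Y=2, V=5, U=0, Z=1) weight 1/144
  (X=0, W=0, Y=2, V=5, U=2, Z=1) weight 1/144
  (X=0, W=0, Y=3, V=2, U=0, Z=1) weight 1/144
  (X=0, W=0, Y=3, V=2, U=2, Z=1) weight 1/144
  … 28 more
Group by U:
  weight(U=0) = 49/576
  weight(U=2) = 49/576
Total weight = 49/576 + 49/576 = 49/288
P(U=0 | obs) = 49/576 / 49/288 = 1/2
P(U=2 | obs) = 49/576 / 49/288 = 1/2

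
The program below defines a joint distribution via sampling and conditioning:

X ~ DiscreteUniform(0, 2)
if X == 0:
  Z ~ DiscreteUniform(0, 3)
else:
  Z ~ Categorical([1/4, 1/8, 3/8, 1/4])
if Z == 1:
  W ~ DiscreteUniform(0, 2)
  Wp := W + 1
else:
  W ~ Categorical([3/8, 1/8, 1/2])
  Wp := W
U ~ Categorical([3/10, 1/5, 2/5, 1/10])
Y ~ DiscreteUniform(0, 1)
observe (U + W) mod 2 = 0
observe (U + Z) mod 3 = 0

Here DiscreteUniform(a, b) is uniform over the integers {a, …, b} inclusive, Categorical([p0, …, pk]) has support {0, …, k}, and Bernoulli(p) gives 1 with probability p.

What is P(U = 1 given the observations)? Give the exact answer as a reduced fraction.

Enumerate traces; 54 have nonzero weight after conditioning:
  (X=0, Z=0, W=0, U=0, Y=0) weight 3/640
  (X=0, Z=0, W=0, U=0, Y=1) weight 3/640
  (X=0, Z=0, W=1, U=3, Y=0) weight 1/1920
  (X=0, Z=0, W=1, U=3, Y=1) weight 1/1920
  (X=0, Z=0, W=2, U=0, Y=0) weight 1/160
  (X=0, Z=0, W=2, U=0, Y=1) weight 1/160
  (X=0, Z=1, W=0, U=2, Y=0) weight 1/180
  (X=0, Z=1, W=0, U=2, Y=1) weight 1/180
  (X=0, Z=2, W=1, U=1, Y=0) weight 1/960
  … 45 more
Group by U:
  weight(U=0) = 21/160
  weight(U=1) = 1/120
  weight(U=2) = 2/45
  weight(U=3) = 1/160
Total weight = 21/160 + 1/120 + 2/45 + 1/160 = 137/720
P(U=0 | obs) = 21/160 / 137/720 = 189/274
P(U=1 | obs) = 1/120 / 137/720 = 6/137
P(U=2 | obs) = 2/45 / 137/720 = 32/137
P(U=3 | obs) = 1/160 / 137/720 = 9/274

P(U = 1 | obs) = 6/137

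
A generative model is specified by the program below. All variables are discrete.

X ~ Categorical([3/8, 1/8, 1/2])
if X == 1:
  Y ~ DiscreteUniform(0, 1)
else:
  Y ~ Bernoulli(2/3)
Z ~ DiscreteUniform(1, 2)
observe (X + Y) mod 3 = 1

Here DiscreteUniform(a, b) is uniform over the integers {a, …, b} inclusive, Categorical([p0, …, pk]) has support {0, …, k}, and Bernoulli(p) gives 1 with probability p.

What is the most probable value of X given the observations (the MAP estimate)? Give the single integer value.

Enumerate traces; 4 have nonzero weight after conditioning:
  (X=0, Y=1, Z=1) weight 1/8
  (X=0, Y=1, Z=2) weight 1/8
  (X=1, Y=0, Z=1) weight 1/32
  (X=1, Y=0, Z=2) weight 1/32
Group by X:
  weight(X=0) = 1/4
  weight(X=1) = 1/16
Total weight = 1/4 + 1/16 = 5/16
P(X=0 | obs) = 1/4 / 5/16 = 4/5
P(X=1 | obs) = 1/16 / 5/16 = 1/5
argmax = 0

argmax_v P(X = v | obs) = 0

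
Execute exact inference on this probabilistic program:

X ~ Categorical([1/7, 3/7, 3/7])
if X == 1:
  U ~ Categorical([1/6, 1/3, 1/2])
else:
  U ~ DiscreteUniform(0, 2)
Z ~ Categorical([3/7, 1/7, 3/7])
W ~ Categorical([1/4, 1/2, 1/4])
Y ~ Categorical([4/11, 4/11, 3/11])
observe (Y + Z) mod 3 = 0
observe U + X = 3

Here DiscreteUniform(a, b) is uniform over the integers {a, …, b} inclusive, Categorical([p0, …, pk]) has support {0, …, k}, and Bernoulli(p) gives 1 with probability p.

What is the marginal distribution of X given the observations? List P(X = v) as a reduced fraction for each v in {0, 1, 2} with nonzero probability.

Enumerate traces; 18 have nonzero weight after conditioning:
  (X=1, U=2, Z=0, W=0, Y=0) weight 9/1078
  (X=1, U=2, Z=0, W=1, Y=0) weight 9/539
  (X=1, U=2, Z=0, W=2, Y=0) weight 9/1078
  (X=1, U=2, Z=1, W=0, Y=2) weight 9/4312
  (X=1, U=2, Z=1, W=1, Y=2) weight 9/2156
  (X=1, U=2, Z=1, W=2, Y=2) weight 9/4312
  (X=1, U=2, Z=2, W=0, Y=1) weight 9/1078
  (X=1, U=2, Z=2, W=1, Y=1) weight 9/539
  (X=2, U=1, Z=0, W=0, Y=0) weight 3/539
  … 9 more
Group by X:
  weight(X=1) = 81/1078
  weight(X=2) = 27/539
Total weight = 81/1078 + 27/539 = 135/1078
P(X=1 | obs) = 81/1078 / 135/1078 = 3/5
P(X=2 | obs) = 27/539 / 135/1078 = 2/5

P(X=1) = 3/5, P(X=2) = 2/5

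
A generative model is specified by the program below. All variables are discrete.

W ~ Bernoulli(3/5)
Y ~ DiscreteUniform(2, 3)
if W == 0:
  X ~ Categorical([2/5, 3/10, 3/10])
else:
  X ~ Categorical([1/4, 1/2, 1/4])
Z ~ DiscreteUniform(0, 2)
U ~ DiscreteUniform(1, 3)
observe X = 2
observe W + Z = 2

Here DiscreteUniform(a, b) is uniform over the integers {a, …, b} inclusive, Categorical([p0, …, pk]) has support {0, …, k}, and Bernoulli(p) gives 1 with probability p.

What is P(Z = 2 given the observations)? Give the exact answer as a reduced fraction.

Enumerate traces; 12 have nonzero weight after conditioning:
  (W=0, Y=2, X=2, Z=2, U=1) weight 1/150
  (W=0, Y=2, X=2, Z=2, U=2) weight 1/150
  (W=0, Y=2, X=2, Z=2, U=3) weight 1/150
  (W=0, Y=3, X=2, Z=2, U=1) weight 1/150
  (W=0, Y=3, X=2, Z=2, U=2) weight 1/150
  (W=0, Y=3, X=2, Z=2, U=3) weight 1/150
  (W=1, Y=2, X=2, Z=1, U=1) weight 1/120
  (W=1, Y=2, X=2, Z=1, U=2) weight 1/120
  … 4 more
Group by Z:
  weight(Z=1) = 1/20
  weight(Z=2) = 1/25
Total weight = 1/20 + 1/25 = 9/100
P(Z=1 | obs) = 1/20 / 9/100 = 5/9
P(Z=2 | obs) = 1/25 / 9/100 = 4/9

P(Z = 2 | obs) = 4/9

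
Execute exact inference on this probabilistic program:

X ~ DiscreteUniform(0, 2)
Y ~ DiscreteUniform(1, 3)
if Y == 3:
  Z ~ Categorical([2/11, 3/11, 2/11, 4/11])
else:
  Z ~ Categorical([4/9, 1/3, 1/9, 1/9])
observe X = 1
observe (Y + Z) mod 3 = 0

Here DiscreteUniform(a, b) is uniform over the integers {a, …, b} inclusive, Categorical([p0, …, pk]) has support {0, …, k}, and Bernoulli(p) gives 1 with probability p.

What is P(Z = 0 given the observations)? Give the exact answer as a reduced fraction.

Enumerate traces; 4 have nonzero weight after conditioning:
  (X=1, Y=1, Z=2) weight 1/81
  (X=1, Y=2, Z=1) weight 1/27
  (X=1, Y=3, Z=0) weight 2/99
  (X=1, Y=3, Z=3) weight 4/99
Group by Z:
  weight(Z=0) = 2/99
  weight(Z=1) = 1/27
  weight(Z=2) = 1/81
  weight(Z=3) = 4/99
Total weight = 2/99 + 1/27 + 1/81 + 4/99 = 98/891
P(Z=0 | obs) = 2/99 / 98/891 = 9/49
P(Z=1 | obs) = 1/27 / 98/891 = 33/98
P(Z=2 | obs) = 1/81 / 98/891 = 11/98
P(Z=3 | obs) = 4/99 / 98/891 = 18/49

P(Z = 0 | obs) = 9/49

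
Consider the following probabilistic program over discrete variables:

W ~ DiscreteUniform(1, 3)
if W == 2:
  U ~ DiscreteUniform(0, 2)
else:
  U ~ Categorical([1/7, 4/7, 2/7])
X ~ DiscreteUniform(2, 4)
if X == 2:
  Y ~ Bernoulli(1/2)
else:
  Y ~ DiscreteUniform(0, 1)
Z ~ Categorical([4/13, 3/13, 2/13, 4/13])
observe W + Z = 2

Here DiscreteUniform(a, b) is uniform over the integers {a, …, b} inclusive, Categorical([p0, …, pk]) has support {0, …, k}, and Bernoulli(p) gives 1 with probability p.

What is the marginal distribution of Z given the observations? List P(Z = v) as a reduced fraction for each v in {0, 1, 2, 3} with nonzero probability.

P(Z=0) = 4/7, P(Z=1) = 3/7

Enumerate traces; 36 have nonzero weight after conditioning:
  (W=1, U=0, X=2, Y=0, Z=1) weight 1/546
  (W=1, U=0, X=2, Y=1, Z=1) weight 1/546
  (W=1, U=0, X=3, Y=0, Z=1) weight 1/546
  (W=1, U=0, X=3, Y=1, Z=1) weight 1/546
  (W=1, U=0, X=4, Y=0, Z=1) weight 1/546
  (W=1, U=0, X=4, Y=1, Z=1) weight 1/546
  (W=1, U=1, X=2, Y=0, Z=1) weight 2/273
  (W=1, U=1, X=2, Y=1, Z=1) weight 2/273
  (W=2, U=0, X=2, Y=0, Z=0) weight 2/351
  … 27 more
Group by Z:
  weight(Z=0) = 4/39
  weight(Z=1) = 1/13
Total weight = 4/39 + 1/13 = 7/39
P(Z=0 | obs) = 4/39 / 7/39 = 4/7
P(Z=1 | obs) = 1/13 / 7/39 = 3/7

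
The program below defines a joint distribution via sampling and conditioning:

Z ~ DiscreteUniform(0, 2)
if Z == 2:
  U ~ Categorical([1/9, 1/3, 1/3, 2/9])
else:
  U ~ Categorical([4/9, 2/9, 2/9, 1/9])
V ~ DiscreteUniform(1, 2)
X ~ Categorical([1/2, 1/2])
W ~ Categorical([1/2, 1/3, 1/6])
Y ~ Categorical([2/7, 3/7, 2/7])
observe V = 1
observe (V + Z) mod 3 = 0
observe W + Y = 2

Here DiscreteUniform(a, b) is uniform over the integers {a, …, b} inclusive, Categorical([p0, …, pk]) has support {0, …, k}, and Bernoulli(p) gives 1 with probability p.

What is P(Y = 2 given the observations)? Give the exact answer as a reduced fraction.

P(Y = 2 | obs) = 3/7

Enumerate traces; 24 have nonzero weight after conditioning:
  (Z=2, U=0, V=1, X=0, W=0, Y=2) weight 1/756
  (Z=2, U=0, V=1, X=0, W=1, Y=1) weight 1/756
  (Z=2, U=0, V=1, X=0, W=2, Y=0) weight 1/2268
  (Z=2, U=0, V=1, X=1, W=0, Y=2) weight 1/756
  (Z=2, U=0, V=1, X=1, W=1, Y=1) weight 1/756
  (Z=2, U=0, V=1, X=1, W=2, Y=0) weight 1/2268
  (Z=2, U=1, V=1, X=0, W=0, Y=2) weight 1/252
  (Z=2, U=1, V=1, X=0, W=1, Y=1) weight 1/252
  … 16 more
Group by Y:
  weight(Y=0) = 1/126
  weight(Y=1) = 1/42
  weight(Y=2) = 1/42
Total weight = 1/126 + 1/42 + 1/42 = 1/18
P(Y=0 | obs) = 1/126 / 1/18 = 1/7
P(Y=1 | obs) = 1/42 / 1/18 = 3/7
P(Y=2 | obs) = 1/42 / 1/18 = 3/7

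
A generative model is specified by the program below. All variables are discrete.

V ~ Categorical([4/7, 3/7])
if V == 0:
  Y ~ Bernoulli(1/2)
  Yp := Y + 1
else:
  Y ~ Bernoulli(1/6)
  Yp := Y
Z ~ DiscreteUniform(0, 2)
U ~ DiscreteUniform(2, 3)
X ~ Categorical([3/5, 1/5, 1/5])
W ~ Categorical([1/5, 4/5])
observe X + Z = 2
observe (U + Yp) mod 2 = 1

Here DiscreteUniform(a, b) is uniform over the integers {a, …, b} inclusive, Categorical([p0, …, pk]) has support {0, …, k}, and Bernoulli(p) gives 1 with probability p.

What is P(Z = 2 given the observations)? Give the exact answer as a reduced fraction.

Enumerate traces; 24 have nonzero weight after conditioning:
  (V=0, Y=0, Z=0, U=2, X=2, W=0) weight 1/525
  (V=0, Y=0, Z=0, U=2, X=2, W=1) weight 4/525
  (V=0, Y=0, Z=1, U=2, X=1, W=0) weight 1/525
  (V=0, Y=0, Z=1, U=2, X=1, W=1) weight 4/525
  (V=0, Y=0, Z=2, U=2, X=0, W=0) weight 1/175
  (V=0, Y=0, Z=2, U=2, X=0, W=1) weight 4/175
  (V=0, Y=1, Z=0, U=3, X=2, W=0) weight 1/525
  (V=0, Y=1, Z=0, U=3, X=2, W=1) weight 4/525
  … 16 more
Group by Z:
  weight(Z=0) = 1/30
  weight(Z=1) = 1/30
  weight(Z=2) = 1/10
Total weight = 1/30 + 1/30 + 1/10 = 1/6
P(Z=0 | obs) = 1/30 / 1/6 = 1/5
P(Z=1 | obs) = 1/30 / 1/6 = 1/5
P(Z=2 | obs) = 1/10 / 1/6 = 3/5

P(Z = 2 | obs) = 3/5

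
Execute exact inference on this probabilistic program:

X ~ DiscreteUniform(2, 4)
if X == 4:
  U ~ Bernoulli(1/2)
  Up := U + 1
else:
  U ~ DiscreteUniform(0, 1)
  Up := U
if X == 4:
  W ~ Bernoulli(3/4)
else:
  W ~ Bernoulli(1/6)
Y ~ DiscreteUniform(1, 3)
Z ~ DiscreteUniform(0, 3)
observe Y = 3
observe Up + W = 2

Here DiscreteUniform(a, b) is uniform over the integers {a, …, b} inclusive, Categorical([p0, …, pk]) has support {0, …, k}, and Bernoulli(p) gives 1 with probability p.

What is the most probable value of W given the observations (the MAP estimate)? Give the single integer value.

argmax_v P(W = v | obs) = 1

Enumerate traces; 16 have nonzero weight after conditioning:
  (X=2, U=1, W=1, Y=3, Z=0) weight 1/432
  (X=2, U=1, W=1, Y=3, Z=1) weight 1/432
  (X=2, U=1, W=1, Y=3, Z=2) weight 1/432
  (X=2, U=1, W=1, Y=3, Z=3) weight 1/432
  (X=3, U=1, W=1, Y=3, Z=0) weight 1/432
  (X=3, U=1, W=1, Y=3, Z=1) weight 1/432
  (X=3, U=1, W=1, Y=3, Z=2) weight 1/432
  (X=3, U=1, W=1, Y=3, Z=3) weight 1/432
  (X=4, U=1, W=0, Y=3, Z=0) weight 1/288
  … 7 more
Group by W:
  weight(W=0) = 1/72
  weight(W=1) = 13/216
Total weight = 1/72 + 13/216 = 2/27
P(W=0 | obs) = 1/72 / 2/27 = 3/16
P(W=1 | obs) = 13/216 / 2/27 = 13/16
argmax = 1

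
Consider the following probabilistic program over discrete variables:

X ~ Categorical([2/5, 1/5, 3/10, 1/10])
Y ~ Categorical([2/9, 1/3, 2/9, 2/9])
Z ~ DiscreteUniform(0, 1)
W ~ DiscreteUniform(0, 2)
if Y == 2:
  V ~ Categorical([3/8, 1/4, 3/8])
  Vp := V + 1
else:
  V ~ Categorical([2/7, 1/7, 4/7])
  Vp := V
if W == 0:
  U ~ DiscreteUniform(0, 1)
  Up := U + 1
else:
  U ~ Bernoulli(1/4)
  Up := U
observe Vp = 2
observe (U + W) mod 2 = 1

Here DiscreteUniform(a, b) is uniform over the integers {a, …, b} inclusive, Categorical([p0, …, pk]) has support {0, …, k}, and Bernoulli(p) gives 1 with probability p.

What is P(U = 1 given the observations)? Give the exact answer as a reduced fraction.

Enumerate traces; 96 have nonzero weight after conditioning:
  (X=0, Y=0, Z=0, W=0, V=2, U=1) weight 4/945
  (X=0, Y=0, Z=0, W=1, V=2, U=0) weight 2/315
  (X=0, Y=0, Z=0, W=2, V=2, U=1) weight 2/945
  (X=0, Y=0, Z=1, W=0, V=2, U=1) weight 4/945
  (X=0, Y=0, Z=1, W=1, V=2, U=0) weight 2/315
  (X=0, Y=0, Z=1, W=2, V=2, U=1) weight 2/945
  (X=0, Y=1, Z=0, W=0, V=2, U=1) weight 2/315
  (X=0, Y=1, Z=0, W=1, V=2, U=0) weight 1/105
  … 88 more
Group by U:
  weight(U=0) = 1/8
  weight(U=1) = 1/8
Total weight = 1/8 + 1/8 = 1/4
P(U=0 | obs) = 1/8 / 1/4 = 1/2
P(U=1 | obs) = 1/8 / 1/4 = 1/2

P(U = 1 | obs) = 1/2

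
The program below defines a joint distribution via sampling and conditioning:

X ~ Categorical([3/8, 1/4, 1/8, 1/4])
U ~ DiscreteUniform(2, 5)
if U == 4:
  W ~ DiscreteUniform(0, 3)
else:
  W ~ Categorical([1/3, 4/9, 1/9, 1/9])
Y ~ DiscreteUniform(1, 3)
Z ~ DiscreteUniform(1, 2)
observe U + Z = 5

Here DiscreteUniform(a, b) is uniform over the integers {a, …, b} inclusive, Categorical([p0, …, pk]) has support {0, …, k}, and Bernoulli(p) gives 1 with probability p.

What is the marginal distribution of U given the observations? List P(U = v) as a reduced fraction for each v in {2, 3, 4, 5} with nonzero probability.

Enumerate traces; 96 have nonzero weight after conditioning:
  (X=0, U=3, W=0, Y=1, Z=2) weight 1/192
  (X=0, U=3, W=0, Y=2, Z=2) weight 1/192
  (X=0, U=3, W=0, Y=3, Z=2) weight 1/192
  (X=0, U=3, W=1, Y=1, Z=2) weight 1/144
  (X=0, U=3, W=1, Y=2, Z=2) weight 1/144
  (X=0, U=3, W=1, Y=3, Z=2) weight 1/144
  (X=0, U=3, W=2, Y=1, Z=2) weight 1/576
  (X=0, U=3, W=2, Y=2, Z=2) weight 1/576
  (X=0, U=4, W=0, Y=1, Z=1) weight 1/256
  … 87 more
Group by U:
  weight(U=3) = 1/8
  weight(U=4) = 1/8
Total weight = 1/8 + 1/8 = 1/4
P(U=3 | obs) = 1/8 / 1/4 = 1/2
P(U=4 | obs) = 1/8 / 1/4 = 1/2

P(U=3) = 1/2, P(U=4) = 1/2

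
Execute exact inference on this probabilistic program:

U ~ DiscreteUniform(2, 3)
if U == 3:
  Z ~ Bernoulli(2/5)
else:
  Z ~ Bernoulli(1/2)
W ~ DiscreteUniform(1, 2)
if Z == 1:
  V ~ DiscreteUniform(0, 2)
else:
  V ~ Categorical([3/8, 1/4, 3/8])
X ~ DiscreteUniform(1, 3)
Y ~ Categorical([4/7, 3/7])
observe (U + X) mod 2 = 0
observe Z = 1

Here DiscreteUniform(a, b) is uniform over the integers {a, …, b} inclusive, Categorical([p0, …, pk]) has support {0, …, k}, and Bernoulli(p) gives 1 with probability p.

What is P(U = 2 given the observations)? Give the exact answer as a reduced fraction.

P(U = 2 | obs) = 5/13

Enumerate traces; 36 have nonzero weight after conditioning:
  (U=2, Z=1, W=1, V=0, X=2, Y=0) weight 1/126
  (U=2, Z=1, W=1, V=0, X=2, Y=1) weight 1/168
  (U=2, Z=1, W=1, V=1, X=2, Y=0) weight 1/126
  (U=2, Z=1, W=1, V=1, X=2, Y=1) weight 1/168
  (U=2, Z=1, W=1, V=2, X=2, Y=0) weight 1/126
  (U=2, Z=1, W=1, V=2, X=2, Y=1) weight 1/168
  (U=2, Z=1, W=2, V=0, X=2, Y=0) weight 1/126
  (U=2, Z=1, W=2, V=0, X=2, Y=1) weight 1/168
  (U=3, Z=1, W=1, V=0, X=1, Y=0) weight 2/315
  … 27 more
Group by U:
  weight(U=2) = 1/12
  weight(U=3) = 2/15
Total weight = 1/12 + 2/15 = 13/60
P(U=2 | obs) = 1/12 / 13/60 = 5/13
P(U=3 | obs) = 2/15 / 13/60 = 8/13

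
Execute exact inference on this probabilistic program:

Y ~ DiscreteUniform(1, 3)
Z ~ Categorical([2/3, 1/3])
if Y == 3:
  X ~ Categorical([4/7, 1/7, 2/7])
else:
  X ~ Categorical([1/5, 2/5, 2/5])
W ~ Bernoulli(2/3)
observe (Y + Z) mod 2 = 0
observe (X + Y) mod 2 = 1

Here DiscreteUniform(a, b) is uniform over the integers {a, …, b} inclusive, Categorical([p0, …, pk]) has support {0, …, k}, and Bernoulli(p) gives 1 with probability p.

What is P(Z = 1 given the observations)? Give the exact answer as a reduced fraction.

Enumerate traces; 10 have nonzero weight after conditioning:
  (Y=1, Z=1, X=0, W=0) weight 1/135
  (Y=1, Z=1, X=0, W=1) weight 2/135
  (Y=1, Z=1, X=2, W=0) weight 2/135
  (Y=1, Z=1, X=2, W=1) weight 4/135
  (Y=2, Z=0, X=1, W=0) weight 4/135
  (Y=2, Z=0, X=1, W=1) weight 8/135
  (Y=3, Z=1, X=0, W=0) weight 4/189
  (Y=3, Z=1, X=0, W=1) weight 8/189
  … 2 more
Group by Z:
  weight(Z=0) = 4/45
  weight(Z=1) = 17/105
Total weight = 4/45 + 17/105 = 79/315
P(Z=0 | obs) = 4/45 / 79/315 = 28/79
P(Z=1 | obs) = 17/105 / 79/315 = 51/79

P(Z = 1 | obs) = 51/79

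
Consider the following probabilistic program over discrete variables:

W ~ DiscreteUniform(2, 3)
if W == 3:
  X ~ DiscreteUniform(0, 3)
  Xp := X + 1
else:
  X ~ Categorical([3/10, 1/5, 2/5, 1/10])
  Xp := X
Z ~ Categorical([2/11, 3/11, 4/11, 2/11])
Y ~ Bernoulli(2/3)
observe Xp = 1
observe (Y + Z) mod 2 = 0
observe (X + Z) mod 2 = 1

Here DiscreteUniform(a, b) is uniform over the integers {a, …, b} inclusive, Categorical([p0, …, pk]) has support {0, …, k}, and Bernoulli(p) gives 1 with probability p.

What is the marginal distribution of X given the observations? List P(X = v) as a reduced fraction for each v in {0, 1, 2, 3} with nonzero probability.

Enumerate traces; 4 have nonzero weight after conditioning:
  (W=2, X=1, Z=0, Y=0) weight 1/165
  (W=2, X=1, Z=2, Y=0) weight 2/165
  (W=3, X=0, Z=1, Y=1) weight 1/44
  (W=3, X=0, Z=3, Y=1) weight 1/66
Group by X:
  weight(X=0) = 5/132
  weight(X=1) = 1/55
Total weight = 5/132 + 1/55 = 37/660
P(X=0 | obs) = 5/132 / 37/660 = 25/37
P(X=1 | obs) = 1/55 / 37/660 = 12/37

P(X=0) = 25/37, P(X=1) = 12/37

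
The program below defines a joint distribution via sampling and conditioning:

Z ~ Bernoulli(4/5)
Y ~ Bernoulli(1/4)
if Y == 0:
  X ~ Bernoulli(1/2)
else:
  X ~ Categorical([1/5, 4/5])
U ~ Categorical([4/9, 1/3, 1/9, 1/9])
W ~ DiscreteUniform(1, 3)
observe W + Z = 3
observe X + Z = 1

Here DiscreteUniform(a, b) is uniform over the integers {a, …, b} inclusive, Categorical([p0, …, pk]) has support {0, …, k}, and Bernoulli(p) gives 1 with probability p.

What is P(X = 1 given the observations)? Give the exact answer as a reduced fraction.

Enumerate traces; 16 have nonzero weight after conditioning:
  (Z=0, Y=0, X=1, U=0, W=3) weight 1/90
  (Z=0, Y=0, X=1, U=1, W=3) weight 1/120
  (Z=0, Y=0, X=1, U=2, W=3) weight 1/360
  (Z=0, Y=0, X=1, U=3, W=3) weight 1/360
  (Z=0, Y=1, X=1, U=0, W=3) weight 4/675
  (Z=0, Y=1, X=1, U=1, W=3) weight 1/225
  (Z=0, Y=1, X=1, U=2, W=3) weight 1/675
  (Z=0, Y=1, X=1, U=3, W=3) weight 1/675
  (Z=1, Y=0, X=0, U=0, W=2) weight 2/45
  … 7 more
Group by X:
  weight(X=0) = 17/150
  weight(X=1) = 23/600
Total weight = 17/150 + 23/600 = 91/600
P(X=0 | obs) = 17/150 / 91/600 = 68/91
P(X=1 | obs) = 23/600 / 91/600 = 23/91

P(X = 1 | obs) = 23/91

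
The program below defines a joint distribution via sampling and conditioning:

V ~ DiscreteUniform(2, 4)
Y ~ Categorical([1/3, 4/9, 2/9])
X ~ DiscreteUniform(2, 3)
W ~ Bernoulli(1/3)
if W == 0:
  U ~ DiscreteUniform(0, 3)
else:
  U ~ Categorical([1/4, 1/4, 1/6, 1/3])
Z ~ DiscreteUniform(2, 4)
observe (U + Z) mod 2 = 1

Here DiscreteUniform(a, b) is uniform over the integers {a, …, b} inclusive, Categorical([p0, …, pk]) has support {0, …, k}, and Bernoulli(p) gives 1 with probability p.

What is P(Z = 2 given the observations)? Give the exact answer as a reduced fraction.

P(Z = 2 | obs) = 19/55

Enumerate traces; 216 have nonzero weight after conditioning:
  (V=2, Y=0, X=2, W=0, U=0, Z=3) weight 1/324
  (V=2, Y=0, X=2, W=0, U=1, Z=2) weight 1/324
  (V=2, Y=0, X=2, W=0, U=1, Z=4) weight 1/324
  (V=2, Y=0, X=2, W=0, U=2, Z=3) weight 1/324
  (V=2, Y=0, X=2, W=0, U=3, Z=2) weight 1/324
  (V=2, Y=0, X=2, W=0, U=3, Z=4) weight 1/324
  (V=2, Y=0, X=2, W=1, U=0, Z=3) weight 1/648
  (V=2, Y=0, X=2, W=1, U=1, Z=2) weight 1/648
  … 208 more
Group by Z:
  weight(Z=2) = 19/108
  weight(Z=3) = 17/108
  weight(Z=4) = 19/108
Total weight = 19/108 + 17/108 + 19/108 = 55/108
P(Z=2 | obs) = 19/108 / 55/108 = 19/55
P(Z=3 | obs) = 17/108 / 55/108 = 17/55
P(Z=4 | obs) = 19/108 / 55/108 = 19/55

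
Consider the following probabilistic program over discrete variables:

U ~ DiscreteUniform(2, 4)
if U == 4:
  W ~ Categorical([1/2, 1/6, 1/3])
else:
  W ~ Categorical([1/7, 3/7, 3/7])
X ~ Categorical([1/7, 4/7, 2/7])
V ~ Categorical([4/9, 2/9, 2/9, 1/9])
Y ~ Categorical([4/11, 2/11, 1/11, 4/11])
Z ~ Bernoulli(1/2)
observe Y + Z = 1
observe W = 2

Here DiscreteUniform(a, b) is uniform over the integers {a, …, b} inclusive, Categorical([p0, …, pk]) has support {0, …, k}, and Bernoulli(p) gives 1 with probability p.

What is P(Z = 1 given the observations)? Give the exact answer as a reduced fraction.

Enumerate traces; 72 have nonzero weight after conditioning:
  (U=2, W=2, X=0, V=0, Y=0, Z=1) weight 8/4851
  (U=2, W=2, X=0, V=0, Y=1, Z=0) weight 4/4851
  (U=2, W=2, X=0, V=1, Y=0, Z=1) weight 4/4851
  (U=2, W=2, X=0, V=1, Y=1, Z=0) weight 2/4851
  (U=2, W=2, X=0, V=2, Y=0, Z=1) weight 4/4851
  (U=2, W=2, X=0, V=2, Y=1, Z=0) weight 2/4851
  (U=2, W=2, X=0, V=3, Y=0, Z=1) weight 2/4851
  (U=2, W=2, X=0, V=3, Y=1, Z=0) weight 1/4851
  … 64 more
Group by Z:
  weight(Z=0) = 25/693
  weight(Z=1) = 50/693
Total weight = 25/693 + 50/693 = 25/231
P(Z=0 | obs) = 25/693 / 25/231 = 1/3
P(Z=1 | obs) = 50/693 / 25/231 = 2/3

P(Z = 1 | obs) = 2/3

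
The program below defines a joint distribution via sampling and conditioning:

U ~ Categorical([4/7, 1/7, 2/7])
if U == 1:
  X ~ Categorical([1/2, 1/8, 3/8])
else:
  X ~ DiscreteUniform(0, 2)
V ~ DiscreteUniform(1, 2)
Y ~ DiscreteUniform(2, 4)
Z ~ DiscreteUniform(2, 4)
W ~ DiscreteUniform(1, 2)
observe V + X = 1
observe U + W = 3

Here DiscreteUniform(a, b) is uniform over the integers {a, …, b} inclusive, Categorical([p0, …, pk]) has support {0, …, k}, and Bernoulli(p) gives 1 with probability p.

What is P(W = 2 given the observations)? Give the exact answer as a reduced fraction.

Enumerate traces; 18 have nonzero weight after conditioning:
  (U=1, X=0, V=1, Y=2, Z=2, W=2) weight 1/504
  (U=1, X=0, V=1, Y=2, Z=3, W=2) weight 1/504
  (U=1, X=0, V=1, Y=2, Z=4, W=2) weight 1/504
  (U=1, X=0, V=1, Y=3, Z=2, W=2) weight 1/504
  (U=1, X=0, V=1, Y=3, Z=3, W=2) weight 1/504
  (U=1, X=0, V=1, Y=3, Z=4, W=2) weight 1/504
  (U=1, X=0, V=1, Y=4, Z=2, W=2) weight 1/504
  (U=1, X=0, V=1, Y=4, Z=3, W=2) weight 1/504
  (U=2, X=0, V=1, Y=2, Z=2, W=1) weight 1/378
  … 9 more
Group by W:
  weight(W=1) = 1/42
  weight(W=2) = 1/56
Total weight = 1/42 + 1/56 = 1/24
P(W=1 | obs) = 1/42 / 1/24 = 4/7
P(W=2 | obs) = 1/56 / 1/24 = 3/7

P(W = 2 | obs) = 3/7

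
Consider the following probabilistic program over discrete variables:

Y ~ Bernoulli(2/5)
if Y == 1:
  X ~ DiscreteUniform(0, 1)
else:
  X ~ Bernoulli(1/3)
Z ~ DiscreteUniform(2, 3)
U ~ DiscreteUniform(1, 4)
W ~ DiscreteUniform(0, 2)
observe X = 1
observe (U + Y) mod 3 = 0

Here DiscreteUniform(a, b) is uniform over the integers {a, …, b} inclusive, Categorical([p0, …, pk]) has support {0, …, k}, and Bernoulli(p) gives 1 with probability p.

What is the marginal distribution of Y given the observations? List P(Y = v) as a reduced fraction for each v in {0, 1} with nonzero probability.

P(Y=0) = 1/2, P(Y=1) = 1/2

Enumerate traces; 12 have nonzero weight after conditioning:
  (Y=0, X=1, Z=2, U=3, W=0) weight 1/120
  (Y=0, X=1, Z=2, U=3, W=1) weight 1/120
  (Y=0, X=1, Z=2, U=3, W=2) weight 1/120
  (Y=0, X=1, Z=3, U=3, W=0) weight 1/120
  (Y=0, X=1, Z=3, U=3, W=1) weight 1/120
  (Y=0, X=1, Z=3, U=3, W=2) weight 1/120
  (Y=1, X=1, Z=2, U=2, W=0) weight 1/120
  (Y=1, X=1, Z=2, U=2, W=1) weight 1/120
  … 4 more
Group by Y:
  weight(Y=0) = 1/20
  weight(Y=1) = 1/20
Total weight = 1/20 + 1/20 = 1/10
P(Y=0 | obs) = 1/20 / 1/10 = 1/2
P(Y=1 | obs) = 1/20 / 1/10 = 1/2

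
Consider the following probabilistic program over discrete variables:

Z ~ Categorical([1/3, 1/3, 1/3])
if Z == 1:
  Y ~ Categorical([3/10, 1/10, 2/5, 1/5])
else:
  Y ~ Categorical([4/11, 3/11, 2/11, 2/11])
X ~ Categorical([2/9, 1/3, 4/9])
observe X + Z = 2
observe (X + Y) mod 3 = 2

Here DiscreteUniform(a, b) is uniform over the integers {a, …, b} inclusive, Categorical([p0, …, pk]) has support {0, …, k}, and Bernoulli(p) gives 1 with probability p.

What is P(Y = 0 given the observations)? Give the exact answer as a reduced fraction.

Enumerate traces; 4 have nonzero weight after conditioning:
  (Z=0, Y=0, X=2) weight 16/297
  (Z=0, Y=3, X=2) weight 8/297
  (Z=1, Y=1, X=1) weight 1/90
  (Z=2, Y=2, X=0) weight 4/297
Group by Y:
  weight(Y=0) = 16/297
  weight(Y=1) = 1/90
  weight(Y=2) = 4/297
  weight(Y=3) = 8/297
Total weight = 16/297 + 1/90 + 4/297 + 8/297 = 313/2970
P(Y=0 | obs) = 16/297 / 313/2970 = 160/313
P(Y=1 | obs) = 1/90 / 313/2970 = 33/313
P(Y=2 | obs) = 4/297 / 313/2970 = 40/313
P(Y=3 | obs) = 8/297 / 313/2970 = 80/313

P(Y = 0 | obs) = 160/313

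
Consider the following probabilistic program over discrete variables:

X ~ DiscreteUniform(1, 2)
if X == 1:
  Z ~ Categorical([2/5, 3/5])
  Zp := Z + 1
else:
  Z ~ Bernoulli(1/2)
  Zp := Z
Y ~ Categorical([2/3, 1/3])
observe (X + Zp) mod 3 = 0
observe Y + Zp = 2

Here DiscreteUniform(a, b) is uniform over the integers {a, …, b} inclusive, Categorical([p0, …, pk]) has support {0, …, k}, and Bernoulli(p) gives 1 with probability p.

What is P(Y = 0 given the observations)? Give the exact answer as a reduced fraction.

Enumerate traces; 2 have nonzero weight after conditioning:
  (X=1, Z=1, Y=0) weight 1/5
  (X=2, Z=1, Y=1) weight 1/12
Group by Y:
  weight(Y=0) = 1/5
  weight(Y=1) = 1/12
Total weight = 1/5 + 1/12 = 17/60
P(Y=0 | obs) = 1/5 / 17/60 = 12/17
P(Y=1 | obs) = 1/12 / 17/60 = 5/17

P(Y = 0 | obs) = 12/17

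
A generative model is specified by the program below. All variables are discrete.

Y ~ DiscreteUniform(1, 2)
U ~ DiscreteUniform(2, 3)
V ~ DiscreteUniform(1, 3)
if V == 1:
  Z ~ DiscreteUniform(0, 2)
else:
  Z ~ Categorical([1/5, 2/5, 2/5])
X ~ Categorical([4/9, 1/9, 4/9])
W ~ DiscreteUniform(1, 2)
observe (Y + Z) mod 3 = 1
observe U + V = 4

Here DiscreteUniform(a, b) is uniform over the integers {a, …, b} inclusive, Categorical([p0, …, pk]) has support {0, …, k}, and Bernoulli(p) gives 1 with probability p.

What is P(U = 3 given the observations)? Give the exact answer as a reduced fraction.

P(U = 3 | obs) = 10/19

Enumerate traces; 24 have nonzero weight after conditioning:
  (Y=1, U=2, V=2, Z=0, X=0, W=1) weight 1/270
  (Y=1, U=2, V=2, Z=0, X=0, W=2) weight 1/270
  (Y=1, U=2, V=2, Z=0, X=1, W=1) weight 1/1080
  (Y=1, U=2, V=2, Z=0, X=1, W=2) weight 1/1080
  (Y=1, U=2, V=2, Z=0, X=2, W=1) weight 1/270
  (Y=1, U=2, V=2, Z=0, X=2, W=2) weight 1/270
  (Y=1, U=3, V=1, Z=0, X=0, W=1) weight 1/162
  (Y=1, U=3, V=1, Z=0, X=0, W=2) weight 1/162
  … 16 more
Group by U:
  weight(U=2) = 1/20
  weight(U=3) = 1/18
Total weight = 1/20 + 1/18 = 19/180
P(U=2 | obs) = 1/20 / 19/180 = 9/19
P(U=3 | obs) = 1/18 / 19/180 = 10/19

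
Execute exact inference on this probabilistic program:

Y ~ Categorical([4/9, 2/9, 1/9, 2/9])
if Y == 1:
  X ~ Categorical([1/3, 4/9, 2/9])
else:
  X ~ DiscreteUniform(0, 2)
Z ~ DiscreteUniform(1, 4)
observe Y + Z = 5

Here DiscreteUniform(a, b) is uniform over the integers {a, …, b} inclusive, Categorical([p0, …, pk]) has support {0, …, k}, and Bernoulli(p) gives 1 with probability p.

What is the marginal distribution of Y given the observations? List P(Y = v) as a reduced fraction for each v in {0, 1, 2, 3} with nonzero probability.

Enumerate traces; 9 have nonzero weight after conditioning:
  (Y=1, X=0, Z=4) weight 1/54
  (Y=1, X=1, Z=4) weight 2/81
  (Y=1, X=2, Z=4) weight 1/81
  (Y=2, X=0, Z=3) weight 1/108
  (Y=2, X=1, Z=3) weight 1/108
  (Y=2, X=2, Z=3) weight 1/108
  (Y=3, X=0, Z=2) weight 1/54
  (Y=3, X=1, Z=2) weight 1/54
  … 1 more
Group by Y:
  weight(Y=1) = 1/18
  weight(Y=2) = 1/36
  weight(Y=3) = 1/18
Total weight = 1/18 + 1/36 + 1/18 = 5/36
P(Y=1 | obs) = 1/18 / 5/36 = 2/5
P(Y=2 | obs) = 1/36 / 5/36 = 1/5
P(Y=3 | obs) = 1/18 / 5/36 = 2/5

P(Y=1) = 2/5, P(Y=2) = 1/5, P(Y=3) = 2/5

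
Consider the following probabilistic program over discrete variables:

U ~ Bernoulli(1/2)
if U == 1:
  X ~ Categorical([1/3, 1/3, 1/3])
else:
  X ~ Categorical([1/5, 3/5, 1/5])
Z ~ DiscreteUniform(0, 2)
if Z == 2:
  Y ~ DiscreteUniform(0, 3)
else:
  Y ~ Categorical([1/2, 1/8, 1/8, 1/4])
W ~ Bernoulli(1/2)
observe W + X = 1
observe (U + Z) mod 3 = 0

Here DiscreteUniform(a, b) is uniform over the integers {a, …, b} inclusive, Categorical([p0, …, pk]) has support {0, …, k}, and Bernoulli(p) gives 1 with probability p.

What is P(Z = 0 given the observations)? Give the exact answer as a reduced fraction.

Enumerate traces; 16 have nonzero weight after conditioning:
  (U=0, X=0, Z=0, Y=0, W=1) weight 1/120
  (U=0, X=0, Z=0, Y=1, W=1) weight 1/480
  (U=0, X=0, Z=0, Y=2, W=1) weight 1/480
  (U=0, X=0, Z=0, Y=3, W=1) weight 1/240
  (U=0, X=1, Z=0, Y=0, W=0) weight 1/40
  (U=0, X=1, Z=0, Y=1, W=0) weight 1/160
  (U=0, X=1, Z=0, Y=2, W=0) weight 1/160
  (U=0, X=1, Z=0, Y=3, W=0) weight 1/80
  (U=1, X=0, Z=2, Y=0, W=1) weight 1/144
  … 7 more
Group by Z:
  weight(Z=0) = 1/15
  weight(Z=2) = 1/18
Total weight = 1/15 + 1/18 = 11/90
P(Z=0 | obs) = 1/15 / 11/90 = 6/11
P(Z=2 | obs) = 1/18 / 11/90 = 5/11

P(Z = 0 | obs) = 6/11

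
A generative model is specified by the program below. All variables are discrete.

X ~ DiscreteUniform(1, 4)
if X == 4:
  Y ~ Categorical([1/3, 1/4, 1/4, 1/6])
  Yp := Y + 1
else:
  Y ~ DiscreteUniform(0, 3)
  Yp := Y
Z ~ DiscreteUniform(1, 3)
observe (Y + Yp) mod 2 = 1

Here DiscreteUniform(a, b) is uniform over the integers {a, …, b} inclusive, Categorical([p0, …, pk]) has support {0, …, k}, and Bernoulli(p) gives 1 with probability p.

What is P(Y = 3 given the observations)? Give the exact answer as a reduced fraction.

Enumerate traces; 12 have nonzero weight after conditioning:
  (X=4, Y=0, Z=1) weight 1/36
  (X=4, Y=0, Z=2) weight 1/36
  (X=4, Y=0, Z=3) weight 1/36
  (X=4, Y=1, Z=1) weight 1/48
  (X=4, Y=1, Z=2) weight 1/48
  (X=4, Y=1, Z=3) weight 1/48
  (X=4, Y=2, Z=1) weight 1/48
  (X=4, Y=2, Z=2) weight 1/48
  (X=4, Y=3, Z=1) weight 1/72
  … 3 more
Group by Y:
  weight(Y=0) = 1/12
  weight(Y=1) = 1/16
  weight(Y=2) = 1/16
  weight(Y=3) = 1/24
Total weight = 1/12 + 1/16 + 1/16 + 1/24 = 1/4
P(Y=0 | obs) = 1/12 / 1/4 = 1/3
P(Y=1 | obs) = 1/16 / 1/4 = 1/4
P(Y=2 | obs) = 1/16 / 1/4 = 1/4
P(Y=3 | obs) = 1/24 / 1/4 = 1/6

P(Y = 3 | obs) = 1/6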